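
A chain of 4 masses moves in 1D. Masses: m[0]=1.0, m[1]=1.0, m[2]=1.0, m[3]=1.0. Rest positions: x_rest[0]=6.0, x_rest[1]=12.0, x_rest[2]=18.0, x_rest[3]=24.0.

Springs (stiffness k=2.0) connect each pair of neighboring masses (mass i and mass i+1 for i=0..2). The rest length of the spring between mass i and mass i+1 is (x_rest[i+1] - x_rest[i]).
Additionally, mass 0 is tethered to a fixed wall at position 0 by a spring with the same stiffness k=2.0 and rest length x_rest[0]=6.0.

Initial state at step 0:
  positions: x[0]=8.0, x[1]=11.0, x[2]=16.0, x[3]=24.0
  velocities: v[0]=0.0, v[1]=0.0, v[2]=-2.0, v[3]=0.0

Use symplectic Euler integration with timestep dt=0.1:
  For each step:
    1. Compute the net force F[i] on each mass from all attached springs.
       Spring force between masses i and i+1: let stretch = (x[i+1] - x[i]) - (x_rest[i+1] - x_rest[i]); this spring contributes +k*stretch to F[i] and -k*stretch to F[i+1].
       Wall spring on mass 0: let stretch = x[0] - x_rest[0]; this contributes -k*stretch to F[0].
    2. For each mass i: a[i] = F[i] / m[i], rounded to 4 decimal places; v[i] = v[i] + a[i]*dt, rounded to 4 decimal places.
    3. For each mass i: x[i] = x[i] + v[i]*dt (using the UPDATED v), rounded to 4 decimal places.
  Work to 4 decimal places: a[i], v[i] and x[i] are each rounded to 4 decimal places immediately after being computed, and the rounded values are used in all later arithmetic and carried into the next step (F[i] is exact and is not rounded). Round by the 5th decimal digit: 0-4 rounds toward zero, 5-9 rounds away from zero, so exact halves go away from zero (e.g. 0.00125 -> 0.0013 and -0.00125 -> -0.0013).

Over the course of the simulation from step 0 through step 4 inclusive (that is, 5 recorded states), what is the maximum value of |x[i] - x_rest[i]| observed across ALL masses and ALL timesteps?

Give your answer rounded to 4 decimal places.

Answer: 2.2204

Derivation:
Step 0: x=[8.0000 11.0000 16.0000 24.0000] v=[0.0000 0.0000 -2.0000 0.0000]
Step 1: x=[7.9000 11.0400 15.8600 23.9600] v=[-1.0000 0.4000 -1.4000 -0.4000]
Step 2: x=[7.7048 11.1136 15.7856 23.8780] v=[-1.9520 0.7360 -0.7440 -0.8200]
Step 3: x=[7.4237 11.2125 15.7796 23.7542] v=[-2.8112 0.9886 -0.0599 -1.2385]
Step 4: x=[7.0699 11.3269 15.8418 23.5909] v=[-3.5382 1.1443 0.6216 -1.6334]
Max displacement = 2.2204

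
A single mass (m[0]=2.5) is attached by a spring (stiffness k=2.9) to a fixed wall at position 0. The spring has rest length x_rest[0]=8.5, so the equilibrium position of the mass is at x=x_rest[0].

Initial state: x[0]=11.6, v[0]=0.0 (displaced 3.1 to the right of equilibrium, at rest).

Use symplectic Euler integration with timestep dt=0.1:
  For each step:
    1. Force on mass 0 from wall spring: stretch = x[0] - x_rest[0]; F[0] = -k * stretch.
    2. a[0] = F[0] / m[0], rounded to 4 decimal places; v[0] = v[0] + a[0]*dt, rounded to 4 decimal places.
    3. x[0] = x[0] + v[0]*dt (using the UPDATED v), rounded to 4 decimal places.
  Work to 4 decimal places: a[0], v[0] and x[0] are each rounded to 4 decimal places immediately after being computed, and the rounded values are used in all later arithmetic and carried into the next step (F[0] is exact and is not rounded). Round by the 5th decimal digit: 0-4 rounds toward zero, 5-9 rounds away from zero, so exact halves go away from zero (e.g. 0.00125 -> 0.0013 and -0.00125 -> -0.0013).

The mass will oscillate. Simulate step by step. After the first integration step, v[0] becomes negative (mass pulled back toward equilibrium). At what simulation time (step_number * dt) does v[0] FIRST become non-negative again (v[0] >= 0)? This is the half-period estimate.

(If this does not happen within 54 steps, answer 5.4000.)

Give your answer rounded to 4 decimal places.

Step 0: x=[11.6000] v=[0.0000]
Step 1: x=[11.5640] v=[-0.3596]
Step 2: x=[11.4925] v=[-0.7150]
Step 3: x=[11.3863] v=[-1.0621]
Step 4: x=[11.2466] v=[-1.3969]
Step 5: x=[11.0751] v=[-1.7155]
Step 6: x=[10.8737] v=[-2.0142]
Step 7: x=[10.6447] v=[-2.2896]
Step 8: x=[10.3909] v=[-2.5384]
Step 9: x=[10.1151] v=[-2.7577]
Step 10: x=[9.8206] v=[-2.9451]
Step 11: x=[9.5108] v=[-3.0983]
Step 12: x=[9.1892] v=[-3.2156]
Step 13: x=[8.8596] v=[-3.2956]
Step 14: x=[8.5259] v=[-3.3373]
Step 15: x=[8.1919] v=[-3.3403]
Step 16: x=[7.8614] v=[-3.3046]
Step 17: x=[7.5384] v=[-3.2305]
Step 18: x=[7.2265] v=[-3.1190]
Step 19: x=[6.9294] v=[-2.9713]
Step 20: x=[6.6505] v=[-2.7891]
Step 21: x=[6.3930] v=[-2.5746]
Step 22: x=[6.1600] v=[-2.3302]
Step 23: x=[5.9541] v=[-2.0588]
Step 24: x=[5.7778] v=[-1.7635]
Step 25: x=[5.6330] v=[-1.4477]
Step 26: x=[5.5215] v=[-1.1151]
Step 27: x=[5.4445] v=[-0.7696]
Step 28: x=[5.4030] v=[-0.4152]
Step 29: x=[5.3974] v=[-0.0560]
Step 30: x=[5.4278] v=[0.3039]
First v>=0 after going negative at step 30, time=3.0000

Answer: 3.0000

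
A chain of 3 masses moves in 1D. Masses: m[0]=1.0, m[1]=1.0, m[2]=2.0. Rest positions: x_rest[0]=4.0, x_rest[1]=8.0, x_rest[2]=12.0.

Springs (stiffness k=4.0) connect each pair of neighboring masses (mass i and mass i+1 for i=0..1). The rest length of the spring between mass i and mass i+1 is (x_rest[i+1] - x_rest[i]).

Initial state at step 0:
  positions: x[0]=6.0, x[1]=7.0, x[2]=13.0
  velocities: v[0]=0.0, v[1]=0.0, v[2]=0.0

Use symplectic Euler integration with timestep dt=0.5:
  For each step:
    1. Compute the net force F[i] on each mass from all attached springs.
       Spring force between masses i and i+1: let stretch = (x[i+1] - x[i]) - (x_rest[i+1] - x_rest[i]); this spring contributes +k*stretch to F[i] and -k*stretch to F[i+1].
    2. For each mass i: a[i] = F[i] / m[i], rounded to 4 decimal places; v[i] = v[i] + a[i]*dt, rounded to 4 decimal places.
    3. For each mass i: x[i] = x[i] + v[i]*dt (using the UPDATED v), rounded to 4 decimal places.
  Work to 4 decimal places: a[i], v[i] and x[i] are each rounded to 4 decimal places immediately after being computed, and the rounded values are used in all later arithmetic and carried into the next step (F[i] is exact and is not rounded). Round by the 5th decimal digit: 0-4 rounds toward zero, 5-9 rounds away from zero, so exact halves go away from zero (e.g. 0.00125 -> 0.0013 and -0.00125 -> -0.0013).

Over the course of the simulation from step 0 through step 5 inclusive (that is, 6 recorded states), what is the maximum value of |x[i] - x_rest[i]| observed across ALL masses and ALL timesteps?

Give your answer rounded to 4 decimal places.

Answer: 4.0000

Derivation:
Step 0: x=[6.0000 7.0000 13.0000] v=[0.0000 0.0000 0.0000]
Step 1: x=[3.0000 12.0000 12.0000] v=[-6.0000 10.0000 -2.0000]
Step 2: x=[5.0000 8.0000 13.0000] v=[4.0000 -8.0000 2.0000]
Step 3: x=[6.0000 6.0000 13.5000] v=[2.0000 -4.0000 1.0000]
Step 4: x=[3.0000 11.5000 12.2500] v=[-6.0000 11.0000 -2.5000]
Step 5: x=[4.5000 9.2500 12.6250] v=[3.0000 -4.5000 0.7500]
Max displacement = 4.0000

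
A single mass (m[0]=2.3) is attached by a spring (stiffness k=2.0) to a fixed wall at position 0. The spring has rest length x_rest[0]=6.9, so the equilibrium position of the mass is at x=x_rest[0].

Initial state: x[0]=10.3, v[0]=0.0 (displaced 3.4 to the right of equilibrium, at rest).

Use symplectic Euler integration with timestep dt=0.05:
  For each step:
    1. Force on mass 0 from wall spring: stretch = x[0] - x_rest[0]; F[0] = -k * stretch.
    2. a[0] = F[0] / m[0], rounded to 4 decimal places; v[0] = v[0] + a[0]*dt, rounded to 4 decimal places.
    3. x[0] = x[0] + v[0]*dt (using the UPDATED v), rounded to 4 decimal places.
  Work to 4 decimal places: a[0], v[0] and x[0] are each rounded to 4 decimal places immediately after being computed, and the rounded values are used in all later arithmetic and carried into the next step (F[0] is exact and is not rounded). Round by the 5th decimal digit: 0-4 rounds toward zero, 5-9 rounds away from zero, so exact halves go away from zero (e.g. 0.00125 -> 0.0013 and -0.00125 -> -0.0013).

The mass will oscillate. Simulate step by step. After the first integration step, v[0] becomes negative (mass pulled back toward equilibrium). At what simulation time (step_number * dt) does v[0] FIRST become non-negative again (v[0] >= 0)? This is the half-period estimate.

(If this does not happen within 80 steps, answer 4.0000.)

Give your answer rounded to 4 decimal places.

Step 0: x=[10.3000] v=[0.0000]
Step 1: x=[10.2926] v=[-0.1478]
Step 2: x=[10.2778] v=[-0.2953]
Step 3: x=[10.2557] v=[-0.4422]
Step 4: x=[10.2263] v=[-0.5881]
Step 5: x=[10.1897] v=[-0.7327]
Step 6: x=[10.1459] v=[-0.8757]
Step 7: x=[10.0951] v=[-1.0168]
Step 8: x=[10.0373] v=[-1.1557]
Step 9: x=[9.9727] v=[-1.2921]
Step 10: x=[9.9014] v=[-1.4257]
Step 11: x=[9.8236] v=[-1.5562]
Step 12: x=[9.7394] v=[-1.6833]
Step 13: x=[9.6491] v=[-1.8068]
Step 14: x=[9.5528] v=[-1.9263]
Step 15: x=[9.4507] v=[-2.0416]
Step 16: x=[9.3431] v=[-2.1525]
Step 17: x=[9.2302] v=[-2.2587]
Step 18: x=[9.1122] v=[-2.3600]
Step 19: x=[8.9894] v=[-2.4562]
Step 20: x=[8.8621] v=[-2.5470]
Step 21: x=[8.7305] v=[-2.6323]
Step 22: x=[8.5949] v=[-2.7119]
Step 23: x=[8.4556] v=[-2.7856]
Step 24: x=[8.3129] v=[-2.8532]
Step 25: x=[8.1672] v=[-2.9146]
Step 26: x=[8.0187] v=[-2.9697]
Step 27: x=[7.8678] v=[-3.0183]
Step 28: x=[7.7148] v=[-3.0604]
Step 29: x=[7.5600] v=[-3.0958]
Step 30: x=[7.4038] v=[-3.1245]
Step 31: x=[7.2465] v=[-3.1464]
Step 32: x=[7.0884] v=[-3.1615]
Step 33: x=[6.9299] v=[-3.1697]
Step 34: x=[6.7714] v=[-3.1710]
Step 35: x=[6.6131] v=[-3.1654]
Step 36: x=[6.4555] v=[-3.1529]
Step 37: x=[6.2988] v=[-3.1336]
Step 38: x=[6.1434] v=[-3.1075]
Step 39: x=[5.9897] v=[-3.0746]
Step 40: x=[5.8380] v=[-3.0350]
Step 41: x=[5.6886] v=[-2.9888]
Step 42: x=[5.5418] v=[-2.9361]
Step 43: x=[5.3979] v=[-2.8771]
Step 44: x=[5.2573] v=[-2.8118]
Step 45: x=[5.1203] v=[-2.7404]
Step 46: x=[4.9872] v=[-2.6630]
Step 47: x=[4.8582] v=[-2.5798]
Step 48: x=[4.7337] v=[-2.4910]
Step 49: x=[4.6139] v=[-2.3968]
Step 50: x=[4.4990] v=[-2.2974]
Step 51: x=[4.3894] v=[-2.1930]
Step 52: x=[4.2852] v=[-2.0838]
Step 53: x=[4.1867] v=[-1.9701]
Step 54: x=[4.0941] v=[-1.8521]
Step 55: x=[4.0076] v=[-1.7301]
Step 56: x=[3.9274] v=[-1.6043]
Step 57: x=[3.8536] v=[-1.4751]
Step 58: x=[3.7865] v=[-1.3427]
Step 59: x=[3.7261] v=[-1.2073]
Step 60: x=[3.6726] v=[-1.0693]
Step 61: x=[3.6262] v=[-0.9290]
Step 62: x=[3.5869] v=[-0.7867]
Step 63: x=[3.5548] v=[-0.6427]
Step 64: x=[3.5299] v=[-0.4973]
Step 65: x=[3.5124] v=[-0.3508]
Step 66: x=[3.5022] v=[-0.2035]
Step 67: x=[3.4994] v=[-0.0558]
Step 68: x=[3.5040] v=[0.0921]
First v>=0 after going negative at step 68, time=3.4000

Answer: 3.4000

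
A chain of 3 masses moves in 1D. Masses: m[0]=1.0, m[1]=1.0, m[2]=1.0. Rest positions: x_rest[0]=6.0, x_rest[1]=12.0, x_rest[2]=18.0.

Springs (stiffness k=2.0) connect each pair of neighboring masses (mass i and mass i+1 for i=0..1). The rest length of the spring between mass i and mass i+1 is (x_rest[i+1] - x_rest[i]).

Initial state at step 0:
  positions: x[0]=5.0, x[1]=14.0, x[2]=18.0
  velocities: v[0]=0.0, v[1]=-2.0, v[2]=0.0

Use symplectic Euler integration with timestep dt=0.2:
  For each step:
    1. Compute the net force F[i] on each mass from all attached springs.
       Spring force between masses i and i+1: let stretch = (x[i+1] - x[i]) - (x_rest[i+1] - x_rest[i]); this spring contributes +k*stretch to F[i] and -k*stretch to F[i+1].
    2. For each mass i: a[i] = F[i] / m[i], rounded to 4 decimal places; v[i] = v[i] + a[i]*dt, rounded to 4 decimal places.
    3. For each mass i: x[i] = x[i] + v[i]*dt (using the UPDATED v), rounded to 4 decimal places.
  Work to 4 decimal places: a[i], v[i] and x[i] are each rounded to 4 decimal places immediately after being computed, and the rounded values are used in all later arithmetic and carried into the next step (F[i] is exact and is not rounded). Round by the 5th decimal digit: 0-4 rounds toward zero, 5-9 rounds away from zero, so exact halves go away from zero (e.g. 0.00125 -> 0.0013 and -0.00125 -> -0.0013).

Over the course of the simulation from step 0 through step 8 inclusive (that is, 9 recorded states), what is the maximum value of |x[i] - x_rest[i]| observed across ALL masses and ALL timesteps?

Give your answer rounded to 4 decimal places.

Answer: 2.2769

Derivation:
Step 0: x=[5.0000 14.0000 18.0000] v=[0.0000 -2.0000 0.0000]
Step 1: x=[5.2400 13.2000 18.1600] v=[1.2000 -4.0000 0.8000]
Step 2: x=[5.6368 12.1600 18.4032] v=[1.9840 -5.2000 1.2160]
Step 3: x=[6.0755 11.0976 18.6269] v=[2.1933 -5.3120 1.1187]
Step 4: x=[6.4359 10.2358 18.7283] v=[1.8021 -4.3091 0.5070]
Step 5: x=[6.6203 9.7494 18.6303] v=[0.9221 -2.4321 -0.4900]
Step 6: x=[6.5750 9.7231 18.3018] v=[-0.2263 -0.1314 -1.6424]
Step 7: x=[6.3016 10.1313 17.7670] v=[-1.3671 2.0408 -2.6739]
Step 8: x=[5.8546 10.8439 17.1014] v=[-2.2352 3.5632 -3.3282]
Max displacement = 2.2769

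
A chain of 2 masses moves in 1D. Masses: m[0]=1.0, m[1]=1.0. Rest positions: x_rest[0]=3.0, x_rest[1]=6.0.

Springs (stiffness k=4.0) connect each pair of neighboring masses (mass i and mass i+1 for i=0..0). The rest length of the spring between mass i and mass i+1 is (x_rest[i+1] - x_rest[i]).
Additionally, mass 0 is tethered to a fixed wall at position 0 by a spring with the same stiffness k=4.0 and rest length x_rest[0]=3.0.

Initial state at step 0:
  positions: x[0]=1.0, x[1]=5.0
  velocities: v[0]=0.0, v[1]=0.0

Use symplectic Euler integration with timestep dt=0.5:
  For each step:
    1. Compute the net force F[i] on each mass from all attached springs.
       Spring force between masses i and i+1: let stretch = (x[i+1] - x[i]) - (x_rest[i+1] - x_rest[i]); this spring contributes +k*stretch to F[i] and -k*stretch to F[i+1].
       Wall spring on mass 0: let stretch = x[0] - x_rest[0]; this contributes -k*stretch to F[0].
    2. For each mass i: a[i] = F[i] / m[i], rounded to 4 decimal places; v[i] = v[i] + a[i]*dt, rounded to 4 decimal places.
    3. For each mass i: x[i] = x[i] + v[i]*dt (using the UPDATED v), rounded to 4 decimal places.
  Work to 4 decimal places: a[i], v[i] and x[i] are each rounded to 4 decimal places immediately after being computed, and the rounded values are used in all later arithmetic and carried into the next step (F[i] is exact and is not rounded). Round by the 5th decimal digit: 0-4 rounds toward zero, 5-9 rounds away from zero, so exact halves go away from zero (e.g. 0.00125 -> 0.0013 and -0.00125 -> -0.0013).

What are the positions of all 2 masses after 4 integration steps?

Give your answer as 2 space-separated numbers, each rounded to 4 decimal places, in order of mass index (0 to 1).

Step 0: x=[1.0000 5.0000] v=[0.0000 0.0000]
Step 1: x=[4.0000 4.0000] v=[6.0000 -2.0000]
Step 2: x=[3.0000 6.0000] v=[-2.0000 4.0000]
Step 3: x=[2.0000 8.0000] v=[-2.0000 4.0000]
Step 4: x=[5.0000 7.0000] v=[6.0000 -2.0000]

Answer: 5.0000 7.0000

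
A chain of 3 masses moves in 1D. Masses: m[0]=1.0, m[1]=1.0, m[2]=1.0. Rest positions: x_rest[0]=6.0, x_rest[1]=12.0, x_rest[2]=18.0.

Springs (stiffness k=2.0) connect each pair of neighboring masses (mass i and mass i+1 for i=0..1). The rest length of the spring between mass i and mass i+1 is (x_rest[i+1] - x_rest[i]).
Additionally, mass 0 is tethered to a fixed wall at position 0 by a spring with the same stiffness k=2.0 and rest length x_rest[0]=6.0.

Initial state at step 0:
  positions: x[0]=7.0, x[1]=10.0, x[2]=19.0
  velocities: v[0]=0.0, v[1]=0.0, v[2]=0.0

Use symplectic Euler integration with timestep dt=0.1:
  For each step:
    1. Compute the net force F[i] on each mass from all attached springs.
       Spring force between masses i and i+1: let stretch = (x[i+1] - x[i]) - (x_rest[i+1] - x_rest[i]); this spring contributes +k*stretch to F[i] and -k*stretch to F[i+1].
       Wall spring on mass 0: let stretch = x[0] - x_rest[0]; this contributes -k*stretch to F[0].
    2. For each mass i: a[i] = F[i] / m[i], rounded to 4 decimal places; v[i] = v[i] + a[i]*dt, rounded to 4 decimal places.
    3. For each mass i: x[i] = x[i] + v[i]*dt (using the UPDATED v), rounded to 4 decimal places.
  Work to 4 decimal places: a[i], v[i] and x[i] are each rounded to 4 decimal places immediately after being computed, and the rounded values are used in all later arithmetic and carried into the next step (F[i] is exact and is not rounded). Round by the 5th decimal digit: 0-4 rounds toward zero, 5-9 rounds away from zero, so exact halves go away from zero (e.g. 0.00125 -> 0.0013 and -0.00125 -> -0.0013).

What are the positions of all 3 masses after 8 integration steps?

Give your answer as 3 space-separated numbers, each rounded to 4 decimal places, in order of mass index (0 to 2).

Answer: 5.1341 12.9344 17.4994

Derivation:
Step 0: x=[7.0000 10.0000 19.0000] v=[0.0000 0.0000 0.0000]
Step 1: x=[6.9200 10.1200 18.9400] v=[-0.8000 1.2000 -0.6000]
Step 2: x=[6.7656 10.3524 18.8236] v=[-1.5440 2.3240 -1.1640]
Step 3: x=[6.5476 10.6825 18.6578] v=[-2.1798 3.3009 -1.6582]
Step 4: x=[6.2814 11.0894 18.4525] v=[-2.6623 4.0690 -2.0533]
Step 5: x=[5.9857 11.5474 18.2199] v=[-2.9570 4.5800 -2.3259]
Step 6: x=[5.6815 12.0276 17.9739] v=[-3.0418 4.8022 -2.4604]
Step 7: x=[5.3906 12.4998 17.7289] v=[-2.9089 4.7222 -2.4497]
Step 8: x=[5.1341 12.9344 17.4994] v=[-2.5652 4.3462 -2.2955]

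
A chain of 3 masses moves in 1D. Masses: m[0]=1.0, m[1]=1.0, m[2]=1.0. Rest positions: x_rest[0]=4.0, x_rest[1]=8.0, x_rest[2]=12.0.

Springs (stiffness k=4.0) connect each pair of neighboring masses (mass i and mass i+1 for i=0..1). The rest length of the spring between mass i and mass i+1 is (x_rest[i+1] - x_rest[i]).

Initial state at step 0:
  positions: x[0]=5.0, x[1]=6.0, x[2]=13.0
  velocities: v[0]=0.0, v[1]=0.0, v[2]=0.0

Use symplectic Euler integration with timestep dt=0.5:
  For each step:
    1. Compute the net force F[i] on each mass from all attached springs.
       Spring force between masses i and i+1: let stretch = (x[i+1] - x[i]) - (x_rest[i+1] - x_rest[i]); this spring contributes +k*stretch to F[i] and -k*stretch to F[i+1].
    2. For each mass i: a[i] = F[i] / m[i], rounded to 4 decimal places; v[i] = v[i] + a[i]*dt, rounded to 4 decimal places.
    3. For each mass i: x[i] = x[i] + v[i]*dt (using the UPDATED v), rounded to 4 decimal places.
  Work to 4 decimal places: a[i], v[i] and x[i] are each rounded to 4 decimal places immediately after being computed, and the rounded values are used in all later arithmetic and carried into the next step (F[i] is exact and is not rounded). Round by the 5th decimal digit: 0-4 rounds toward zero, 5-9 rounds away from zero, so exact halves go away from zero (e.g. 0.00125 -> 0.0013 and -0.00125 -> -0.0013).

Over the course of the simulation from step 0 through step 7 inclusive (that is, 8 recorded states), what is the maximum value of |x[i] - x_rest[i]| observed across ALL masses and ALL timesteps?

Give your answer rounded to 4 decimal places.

Step 0: x=[5.0000 6.0000 13.0000] v=[0.0000 0.0000 0.0000]
Step 1: x=[2.0000 12.0000 10.0000] v=[-6.0000 12.0000 -6.0000]
Step 2: x=[5.0000 6.0000 13.0000] v=[6.0000 -12.0000 6.0000]
Step 3: x=[5.0000 6.0000 13.0000] v=[0.0000 0.0000 0.0000]
Step 4: x=[2.0000 12.0000 10.0000] v=[-6.0000 12.0000 -6.0000]
Step 5: x=[5.0000 6.0000 13.0000] v=[6.0000 -12.0000 6.0000]
Step 6: x=[5.0000 6.0000 13.0000] v=[0.0000 0.0000 0.0000]
Step 7: x=[2.0000 12.0000 10.0000] v=[-6.0000 12.0000 -6.0000]
Max displacement = 4.0000

Answer: 4.0000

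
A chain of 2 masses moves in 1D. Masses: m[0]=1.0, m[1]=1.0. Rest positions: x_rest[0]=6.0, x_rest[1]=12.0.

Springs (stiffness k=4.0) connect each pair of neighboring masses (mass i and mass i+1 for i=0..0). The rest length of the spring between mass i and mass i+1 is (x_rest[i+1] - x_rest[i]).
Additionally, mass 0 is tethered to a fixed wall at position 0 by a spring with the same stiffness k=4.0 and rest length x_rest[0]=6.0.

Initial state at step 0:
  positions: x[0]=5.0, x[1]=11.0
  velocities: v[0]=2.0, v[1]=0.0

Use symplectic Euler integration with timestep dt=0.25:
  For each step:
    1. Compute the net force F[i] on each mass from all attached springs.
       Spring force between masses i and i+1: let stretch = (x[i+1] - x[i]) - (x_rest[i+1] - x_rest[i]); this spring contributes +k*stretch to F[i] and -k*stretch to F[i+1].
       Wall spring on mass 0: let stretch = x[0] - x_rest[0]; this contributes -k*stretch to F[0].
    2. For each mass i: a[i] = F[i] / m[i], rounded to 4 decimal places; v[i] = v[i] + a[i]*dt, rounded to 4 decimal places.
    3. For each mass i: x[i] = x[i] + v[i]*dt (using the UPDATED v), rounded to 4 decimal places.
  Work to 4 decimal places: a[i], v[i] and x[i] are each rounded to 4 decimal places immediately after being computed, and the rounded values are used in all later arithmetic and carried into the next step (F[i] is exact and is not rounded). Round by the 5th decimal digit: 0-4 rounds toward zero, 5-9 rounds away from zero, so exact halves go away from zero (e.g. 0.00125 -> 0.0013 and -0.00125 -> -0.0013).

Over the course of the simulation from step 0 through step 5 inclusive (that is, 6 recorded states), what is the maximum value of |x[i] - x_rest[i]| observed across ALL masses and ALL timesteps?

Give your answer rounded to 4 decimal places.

Answer: 1.1261

Derivation:
Step 0: x=[5.0000 11.0000] v=[2.0000 0.0000]
Step 1: x=[5.7500 11.0000] v=[3.0000 0.0000]
Step 2: x=[6.3750 11.1875] v=[2.5000 0.7500]
Step 3: x=[6.6094 11.6719] v=[0.9375 1.9375]
Step 4: x=[6.4571 12.3907] v=[-0.6094 2.8750]
Step 5: x=[6.1739 13.1261] v=[-1.1329 2.9414]
Max displacement = 1.1261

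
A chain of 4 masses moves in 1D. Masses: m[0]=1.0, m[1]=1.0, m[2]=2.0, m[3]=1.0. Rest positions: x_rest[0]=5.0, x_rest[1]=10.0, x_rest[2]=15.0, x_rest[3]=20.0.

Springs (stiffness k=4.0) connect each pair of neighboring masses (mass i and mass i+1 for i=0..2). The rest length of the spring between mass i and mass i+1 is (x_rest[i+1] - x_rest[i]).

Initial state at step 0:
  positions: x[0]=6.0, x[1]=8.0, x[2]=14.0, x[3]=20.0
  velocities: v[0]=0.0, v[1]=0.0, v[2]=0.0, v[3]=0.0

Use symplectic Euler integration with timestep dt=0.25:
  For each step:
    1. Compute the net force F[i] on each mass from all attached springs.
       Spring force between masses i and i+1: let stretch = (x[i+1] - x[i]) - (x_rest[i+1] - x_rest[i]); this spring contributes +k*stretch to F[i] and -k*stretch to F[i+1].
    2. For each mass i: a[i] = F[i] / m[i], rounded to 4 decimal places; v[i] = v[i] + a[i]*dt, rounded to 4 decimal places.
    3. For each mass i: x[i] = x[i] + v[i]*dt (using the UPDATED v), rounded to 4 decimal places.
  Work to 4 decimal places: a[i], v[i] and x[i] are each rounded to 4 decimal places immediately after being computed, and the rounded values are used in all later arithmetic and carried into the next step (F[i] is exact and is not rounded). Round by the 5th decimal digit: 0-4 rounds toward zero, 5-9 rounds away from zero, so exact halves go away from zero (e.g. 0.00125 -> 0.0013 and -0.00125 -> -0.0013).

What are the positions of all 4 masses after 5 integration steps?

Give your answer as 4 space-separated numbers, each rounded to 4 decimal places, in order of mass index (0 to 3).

Step 0: x=[6.0000 8.0000 14.0000 20.0000] v=[0.0000 0.0000 0.0000 0.0000]
Step 1: x=[5.2500 9.0000 14.0000 19.7500] v=[-3.0000 4.0000 0.0000 -1.0000]
Step 2: x=[4.1875 10.3125 14.0938 19.3125] v=[-4.2500 5.2500 0.3750 -1.7500]
Step 3: x=[3.4063 11.0391 14.3672 18.8203] v=[-3.1250 2.9063 1.0937 -1.9687]
Step 4: x=[3.2833 10.6895 14.7813 18.4649] v=[-0.4922 -1.3984 1.6562 -1.4218]
Step 5: x=[3.7618 9.5113 15.1443 18.4386] v=[1.9140 -4.7128 1.4521 -0.1054]

Answer: 3.7618 9.5113 15.1443 18.4386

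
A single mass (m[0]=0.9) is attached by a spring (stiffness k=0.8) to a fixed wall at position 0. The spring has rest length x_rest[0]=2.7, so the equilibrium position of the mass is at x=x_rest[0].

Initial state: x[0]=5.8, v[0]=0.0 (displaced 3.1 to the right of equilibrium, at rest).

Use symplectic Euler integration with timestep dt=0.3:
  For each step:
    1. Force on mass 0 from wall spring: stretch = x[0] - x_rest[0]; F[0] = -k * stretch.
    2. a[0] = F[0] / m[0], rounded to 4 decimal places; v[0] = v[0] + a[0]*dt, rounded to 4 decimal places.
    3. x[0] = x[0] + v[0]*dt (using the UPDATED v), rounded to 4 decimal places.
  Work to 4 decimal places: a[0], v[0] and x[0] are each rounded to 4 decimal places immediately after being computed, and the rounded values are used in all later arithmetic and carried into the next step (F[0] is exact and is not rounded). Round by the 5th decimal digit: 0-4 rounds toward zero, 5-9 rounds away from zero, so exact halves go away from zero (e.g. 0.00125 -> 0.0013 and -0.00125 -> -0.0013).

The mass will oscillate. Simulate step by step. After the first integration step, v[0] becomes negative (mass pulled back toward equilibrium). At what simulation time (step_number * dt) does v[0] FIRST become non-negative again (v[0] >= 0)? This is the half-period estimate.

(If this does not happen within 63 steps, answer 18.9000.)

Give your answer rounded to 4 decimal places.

Step 0: x=[5.8000] v=[0.0000]
Step 1: x=[5.5520] v=[-0.8267]
Step 2: x=[5.0758] v=[-1.5872]
Step 3: x=[4.4096] v=[-2.2207]
Step 4: x=[3.6066] v=[-2.6766]
Step 5: x=[2.7311] v=[-2.9184]
Step 6: x=[1.8531] v=[-2.9267]
Step 7: x=[1.0428] v=[-2.7009]
Step 8: x=[0.3651] v=[-2.2590]
Step 9: x=[-0.1258] v=[-1.6364]
Step 10: x=[-0.3907] v=[-0.8829]
Step 11: x=[-0.4083] v=[-0.0587]
Step 12: x=[-0.1772] v=[0.7702]
First v>=0 after going negative at step 12, time=3.6000

Answer: 3.6000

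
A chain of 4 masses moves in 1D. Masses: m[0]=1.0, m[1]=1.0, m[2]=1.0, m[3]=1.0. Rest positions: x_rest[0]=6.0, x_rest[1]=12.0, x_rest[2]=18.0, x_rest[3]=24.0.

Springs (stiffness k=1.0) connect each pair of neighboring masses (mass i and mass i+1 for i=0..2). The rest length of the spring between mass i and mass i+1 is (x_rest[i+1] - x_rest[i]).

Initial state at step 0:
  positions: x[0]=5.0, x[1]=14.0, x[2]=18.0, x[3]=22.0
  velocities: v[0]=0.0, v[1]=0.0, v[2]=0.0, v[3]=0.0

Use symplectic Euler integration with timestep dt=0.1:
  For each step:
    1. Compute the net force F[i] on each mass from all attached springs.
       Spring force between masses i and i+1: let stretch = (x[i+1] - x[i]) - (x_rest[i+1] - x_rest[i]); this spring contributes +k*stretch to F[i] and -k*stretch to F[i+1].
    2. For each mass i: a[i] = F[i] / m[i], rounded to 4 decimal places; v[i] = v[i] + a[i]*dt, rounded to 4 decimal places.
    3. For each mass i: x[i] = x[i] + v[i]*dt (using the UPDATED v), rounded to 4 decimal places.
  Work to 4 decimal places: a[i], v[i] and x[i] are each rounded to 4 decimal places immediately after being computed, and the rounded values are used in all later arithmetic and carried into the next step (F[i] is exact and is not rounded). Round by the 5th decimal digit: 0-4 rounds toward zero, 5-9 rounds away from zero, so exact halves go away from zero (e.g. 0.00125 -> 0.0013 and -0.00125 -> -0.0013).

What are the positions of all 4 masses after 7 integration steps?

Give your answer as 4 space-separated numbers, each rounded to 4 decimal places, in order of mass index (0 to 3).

Answer: 5.7435 12.7563 17.9657 22.5347

Derivation:
Step 0: x=[5.0000 14.0000 18.0000 22.0000] v=[0.0000 0.0000 0.0000 0.0000]
Step 1: x=[5.0300 13.9500 18.0000 22.0200] v=[0.3000 -0.5000 0.0000 0.2000]
Step 2: x=[5.0892 13.8513 17.9997 22.0598] v=[0.5920 -0.9870 -0.0030 0.3980]
Step 3: x=[5.1760 13.7065 17.9985 22.1190] v=[0.8682 -1.4484 -0.0118 0.5920]
Step 4: x=[5.2881 13.5193 17.9956 22.1970] v=[1.1213 -1.8723 -0.0290 0.7800]
Step 5: x=[5.4225 13.2945 17.9900 22.2930] v=[1.3444 -2.2478 -0.0565 0.9599]
Step 6: x=[5.5757 13.0380 17.9804 22.4060] v=[1.5316 -2.5655 -0.0958 1.1296]
Step 7: x=[5.7435 12.7563 17.9657 22.5347] v=[1.6778 -2.8175 -0.1475 1.2870]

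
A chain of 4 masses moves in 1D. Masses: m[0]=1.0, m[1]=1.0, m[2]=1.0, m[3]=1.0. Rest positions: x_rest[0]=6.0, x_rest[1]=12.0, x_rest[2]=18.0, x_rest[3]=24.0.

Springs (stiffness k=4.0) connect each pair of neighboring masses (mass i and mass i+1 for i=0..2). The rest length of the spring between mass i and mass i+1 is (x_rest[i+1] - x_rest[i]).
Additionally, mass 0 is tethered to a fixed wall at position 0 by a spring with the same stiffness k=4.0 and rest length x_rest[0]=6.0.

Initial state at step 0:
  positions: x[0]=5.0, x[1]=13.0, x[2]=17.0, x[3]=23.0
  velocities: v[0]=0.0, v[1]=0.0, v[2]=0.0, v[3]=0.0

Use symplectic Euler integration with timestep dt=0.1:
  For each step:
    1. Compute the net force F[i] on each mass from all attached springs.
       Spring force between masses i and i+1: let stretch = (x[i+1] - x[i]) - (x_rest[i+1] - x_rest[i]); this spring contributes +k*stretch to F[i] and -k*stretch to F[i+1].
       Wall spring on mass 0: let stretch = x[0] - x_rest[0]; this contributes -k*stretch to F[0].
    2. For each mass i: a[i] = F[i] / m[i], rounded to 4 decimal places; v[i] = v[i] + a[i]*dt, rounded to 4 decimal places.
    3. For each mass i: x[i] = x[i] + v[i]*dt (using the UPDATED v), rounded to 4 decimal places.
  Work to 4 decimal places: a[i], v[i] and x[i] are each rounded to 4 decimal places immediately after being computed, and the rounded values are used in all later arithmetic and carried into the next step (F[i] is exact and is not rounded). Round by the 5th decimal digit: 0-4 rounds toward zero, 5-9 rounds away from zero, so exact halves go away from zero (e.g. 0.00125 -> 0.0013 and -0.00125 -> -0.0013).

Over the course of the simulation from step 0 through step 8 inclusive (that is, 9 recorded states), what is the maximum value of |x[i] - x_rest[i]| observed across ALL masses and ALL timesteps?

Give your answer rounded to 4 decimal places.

Step 0: x=[5.0000 13.0000 17.0000 23.0000] v=[0.0000 0.0000 0.0000 0.0000]
Step 1: x=[5.1200 12.8400 17.0800 23.0000] v=[1.2000 -1.6000 0.8000 0.0000]
Step 2: x=[5.3440 12.5408 17.2272 23.0032] v=[2.2400 -2.9920 1.4720 0.0320]
Step 3: x=[5.6421 12.1412 17.4180 23.0154] v=[2.9811 -3.9962 1.9078 0.1216]
Step 4: x=[5.9745 11.6927 17.6216 23.0437] v=[3.3239 -4.4851 2.0360 0.2826]
Step 5: x=[6.2966 11.2526 17.8049 23.0951] v=[3.2214 -4.4008 1.8333 0.5138]
Step 6: x=[6.5651 10.8764 17.9378 23.1749] v=[2.6852 -3.7623 1.3285 0.7977]
Step 7: x=[6.7435 10.6102 17.9977 23.2852] v=[1.7837 -2.6623 0.5988 1.1029]
Step 8: x=[6.8068 10.4848 17.9736 23.4240] v=[0.6330 -1.2540 -0.2412 1.3879]
Max displacement = 1.5152

Answer: 1.5152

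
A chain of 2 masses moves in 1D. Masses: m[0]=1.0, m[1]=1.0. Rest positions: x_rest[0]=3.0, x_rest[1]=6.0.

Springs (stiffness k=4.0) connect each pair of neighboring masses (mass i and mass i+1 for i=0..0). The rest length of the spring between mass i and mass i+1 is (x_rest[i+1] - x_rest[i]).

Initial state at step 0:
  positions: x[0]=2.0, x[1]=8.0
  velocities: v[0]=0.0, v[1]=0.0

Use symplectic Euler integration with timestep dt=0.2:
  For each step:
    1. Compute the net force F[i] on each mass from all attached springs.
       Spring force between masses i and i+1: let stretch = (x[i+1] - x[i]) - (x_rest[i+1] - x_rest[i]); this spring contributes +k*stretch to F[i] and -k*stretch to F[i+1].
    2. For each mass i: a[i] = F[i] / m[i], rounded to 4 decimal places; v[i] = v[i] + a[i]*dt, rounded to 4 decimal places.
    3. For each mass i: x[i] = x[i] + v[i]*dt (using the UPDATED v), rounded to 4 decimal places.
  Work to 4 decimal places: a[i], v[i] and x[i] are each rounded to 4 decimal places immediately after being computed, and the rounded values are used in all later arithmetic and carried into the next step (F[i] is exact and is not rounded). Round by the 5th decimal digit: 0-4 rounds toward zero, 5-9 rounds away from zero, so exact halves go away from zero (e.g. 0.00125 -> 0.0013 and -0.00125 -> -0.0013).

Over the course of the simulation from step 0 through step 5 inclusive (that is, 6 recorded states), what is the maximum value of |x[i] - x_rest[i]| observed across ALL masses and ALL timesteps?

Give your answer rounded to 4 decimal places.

Answer: 2.0638

Derivation:
Step 0: x=[2.0000 8.0000] v=[0.0000 0.0000]
Step 1: x=[2.4800 7.5200] v=[2.4000 -2.4000]
Step 2: x=[3.2864 6.7136] v=[4.0320 -4.0320]
Step 3: x=[4.1612 5.8388] v=[4.3738 -4.3738]
Step 4: x=[4.8244 5.1756] v=[3.3159 -3.3159]
Step 5: x=[5.0638 4.9362] v=[1.1969 -1.1969]
Max displacement = 2.0638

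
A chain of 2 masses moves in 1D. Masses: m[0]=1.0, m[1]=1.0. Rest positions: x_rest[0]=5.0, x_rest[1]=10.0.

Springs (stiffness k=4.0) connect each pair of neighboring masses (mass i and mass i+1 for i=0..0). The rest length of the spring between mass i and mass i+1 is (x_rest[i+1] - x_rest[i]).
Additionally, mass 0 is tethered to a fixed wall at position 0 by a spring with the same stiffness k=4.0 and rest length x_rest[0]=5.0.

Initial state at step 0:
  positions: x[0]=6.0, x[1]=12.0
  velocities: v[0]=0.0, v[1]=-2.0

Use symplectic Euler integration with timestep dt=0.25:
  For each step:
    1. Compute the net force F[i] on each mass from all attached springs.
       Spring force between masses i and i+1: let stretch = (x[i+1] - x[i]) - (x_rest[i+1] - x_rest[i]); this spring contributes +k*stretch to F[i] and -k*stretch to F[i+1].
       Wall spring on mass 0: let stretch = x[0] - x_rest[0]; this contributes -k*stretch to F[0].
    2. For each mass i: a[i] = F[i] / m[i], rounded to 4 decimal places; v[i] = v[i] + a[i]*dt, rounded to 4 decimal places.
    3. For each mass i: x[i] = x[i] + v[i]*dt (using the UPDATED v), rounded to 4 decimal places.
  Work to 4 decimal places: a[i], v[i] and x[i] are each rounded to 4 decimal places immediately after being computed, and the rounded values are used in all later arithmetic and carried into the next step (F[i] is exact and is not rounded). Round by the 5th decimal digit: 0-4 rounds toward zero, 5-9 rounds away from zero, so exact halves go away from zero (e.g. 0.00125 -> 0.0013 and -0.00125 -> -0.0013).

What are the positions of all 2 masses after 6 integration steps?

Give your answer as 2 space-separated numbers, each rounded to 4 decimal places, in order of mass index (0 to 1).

Answer: 3.3768 8.2915

Derivation:
Step 0: x=[6.0000 12.0000] v=[0.0000 -2.0000]
Step 1: x=[6.0000 11.2500] v=[0.0000 -3.0000]
Step 2: x=[5.8125 10.4375] v=[-0.7500 -3.2500]
Step 3: x=[5.3281 9.7188] v=[-1.9375 -2.8750]
Step 4: x=[4.6094 9.1524] v=[-2.8749 -2.2657]
Step 5: x=[3.8741 8.7002] v=[-2.9413 -1.8087]
Step 6: x=[3.3768 8.2915] v=[-1.9893 -1.6348]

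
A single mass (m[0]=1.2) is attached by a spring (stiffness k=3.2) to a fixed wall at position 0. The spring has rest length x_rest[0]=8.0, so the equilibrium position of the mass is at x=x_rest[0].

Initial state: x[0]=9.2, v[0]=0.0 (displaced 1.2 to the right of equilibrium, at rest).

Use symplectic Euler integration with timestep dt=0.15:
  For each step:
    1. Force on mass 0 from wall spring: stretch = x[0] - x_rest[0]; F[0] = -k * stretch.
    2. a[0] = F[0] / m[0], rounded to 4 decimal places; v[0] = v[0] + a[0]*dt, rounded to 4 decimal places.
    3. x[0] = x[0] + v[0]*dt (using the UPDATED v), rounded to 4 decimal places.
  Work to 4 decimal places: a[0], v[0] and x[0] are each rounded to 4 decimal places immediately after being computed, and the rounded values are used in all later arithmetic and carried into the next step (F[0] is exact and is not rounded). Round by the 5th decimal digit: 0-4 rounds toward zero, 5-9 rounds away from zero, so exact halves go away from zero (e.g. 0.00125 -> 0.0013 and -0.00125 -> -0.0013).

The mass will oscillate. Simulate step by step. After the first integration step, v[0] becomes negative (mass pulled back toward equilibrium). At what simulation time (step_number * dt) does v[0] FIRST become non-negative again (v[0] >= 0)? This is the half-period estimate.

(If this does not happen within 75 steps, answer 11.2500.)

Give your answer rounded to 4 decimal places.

Step 0: x=[9.2000] v=[0.0000]
Step 1: x=[9.1280] v=[-0.4800]
Step 2: x=[8.9883] v=[-0.9312]
Step 3: x=[8.7893] v=[-1.3265]
Step 4: x=[8.5430] v=[-1.6422]
Step 5: x=[8.2641] v=[-1.8594]
Step 6: x=[7.9694] v=[-1.9650]
Step 7: x=[7.6765] v=[-1.9528]
Step 8: x=[7.4030] v=[-1.8234]
Step 9: x=[7.1653] v=[-1.5846]
Step 10: x=[6.9777] v=[-1.2507]
Step 11: x=[6.8514] v=[-0.8418]
Step 12: x=[6.7940] v=[-0.3824]
Step 13: x=[6.8090] v=[0.1000]
First v>=0 after going negative at step 13, time=1.9500

Answer: 1.9500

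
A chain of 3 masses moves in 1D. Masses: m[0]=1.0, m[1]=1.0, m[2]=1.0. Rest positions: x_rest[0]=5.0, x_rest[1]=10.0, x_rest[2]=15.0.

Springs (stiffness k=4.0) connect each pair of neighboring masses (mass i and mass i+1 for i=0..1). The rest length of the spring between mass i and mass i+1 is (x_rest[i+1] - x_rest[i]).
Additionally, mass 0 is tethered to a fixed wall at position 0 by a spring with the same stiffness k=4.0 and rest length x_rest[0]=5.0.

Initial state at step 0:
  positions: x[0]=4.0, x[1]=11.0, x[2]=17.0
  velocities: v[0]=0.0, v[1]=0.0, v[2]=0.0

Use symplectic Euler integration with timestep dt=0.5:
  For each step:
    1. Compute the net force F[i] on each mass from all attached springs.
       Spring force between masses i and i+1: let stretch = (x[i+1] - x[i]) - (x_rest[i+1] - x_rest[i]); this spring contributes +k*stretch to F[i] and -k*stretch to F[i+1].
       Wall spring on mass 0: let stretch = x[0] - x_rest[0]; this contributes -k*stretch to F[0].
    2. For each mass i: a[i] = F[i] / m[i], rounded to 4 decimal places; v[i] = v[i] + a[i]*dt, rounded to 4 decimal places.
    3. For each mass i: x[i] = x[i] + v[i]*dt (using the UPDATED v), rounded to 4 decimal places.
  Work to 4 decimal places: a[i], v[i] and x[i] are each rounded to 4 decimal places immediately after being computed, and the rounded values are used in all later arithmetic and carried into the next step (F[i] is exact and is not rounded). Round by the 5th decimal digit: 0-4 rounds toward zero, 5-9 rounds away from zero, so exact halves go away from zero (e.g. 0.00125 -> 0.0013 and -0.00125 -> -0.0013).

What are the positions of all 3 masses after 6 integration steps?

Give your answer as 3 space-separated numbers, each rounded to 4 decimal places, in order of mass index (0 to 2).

Step 0: x=[4.0000 11.0000 17.0000] v=[0.0000 0.0000 0.0000]
Step 1: x=[7.0000 10.0000 16.0000] v=[6.0000 -2.0000 -2.0000]
Step 2: x=[6.0000 12.0000 14.0000] v=[-2.0000 4.0000 -4.0000]
Step 3: x=[5.0000 10.0000 15.0000] v=[-2.0000 -4.0000 2.0000]
Step 4: x=[4.0000 8.0000 16.0000] v=[-2.0000 -4.0000 2.0000]
Step 5: x=[3.0000 10.0000 14.0000] v=[-2.0000 4.0000 -4.0000]
Step 6: x=[6.0000 9.0000 13.0000] v=[6.0000 -2.0000 -2.0000]

Answer: 6.0000 9.0000 13.0000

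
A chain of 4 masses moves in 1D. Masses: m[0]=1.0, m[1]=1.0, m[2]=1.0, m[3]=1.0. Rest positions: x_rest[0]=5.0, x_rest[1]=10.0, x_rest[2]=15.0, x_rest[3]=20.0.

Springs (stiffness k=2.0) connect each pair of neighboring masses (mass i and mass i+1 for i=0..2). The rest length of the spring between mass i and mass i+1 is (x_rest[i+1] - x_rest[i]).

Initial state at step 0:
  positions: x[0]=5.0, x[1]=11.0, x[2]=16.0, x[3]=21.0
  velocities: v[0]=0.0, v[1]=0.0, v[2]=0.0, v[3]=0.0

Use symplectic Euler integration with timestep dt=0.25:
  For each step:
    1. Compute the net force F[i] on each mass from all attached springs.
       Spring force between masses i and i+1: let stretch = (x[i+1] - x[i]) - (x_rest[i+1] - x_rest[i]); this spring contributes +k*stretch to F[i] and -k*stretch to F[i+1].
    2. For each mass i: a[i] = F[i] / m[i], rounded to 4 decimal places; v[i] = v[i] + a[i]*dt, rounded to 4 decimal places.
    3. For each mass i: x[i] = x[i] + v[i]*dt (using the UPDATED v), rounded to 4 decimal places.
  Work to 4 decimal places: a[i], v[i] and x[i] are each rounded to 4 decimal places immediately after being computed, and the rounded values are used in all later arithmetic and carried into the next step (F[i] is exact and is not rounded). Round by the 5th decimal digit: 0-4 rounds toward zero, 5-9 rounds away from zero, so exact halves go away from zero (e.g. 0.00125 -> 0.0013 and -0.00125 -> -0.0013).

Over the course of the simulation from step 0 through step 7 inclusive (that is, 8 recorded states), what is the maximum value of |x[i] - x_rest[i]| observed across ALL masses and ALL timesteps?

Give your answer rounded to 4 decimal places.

Answer: 1.1277

Derivation:
Step 0: x=[5.0000 11.0000 16.0000 21.0000] v=[0.0000 0.0000 0.0000 0.0000]
Step 1: x=[5.1250 10.8750 16.0000 21.0000] v=[0.5000 -0.5000 0.0000 0.0000]
Step 2: x=[5.3438 10.6719 15.9844 21.0000] v=[0.8750 -0.8125 -0.0625 0.0000]
Step 3: x=[5.6036 10.4668 15.9317 20.9981] v=[1.0391 -0.8203 -0.2110 -0.0078]
Step 4: x=[5.8463 10.3369 15.8291 20.9879] v=[0.9707 -0.5195 -0.4103 -0.0410]
Step 5: x=[6.0253 10.3322 15.6849 20.9578] v=[0.7160 -0.0187 -0.5770 -0.1204]
Step 6: x=[6.1177 10.4583 15.5307 20.8936] v=[0.3695 0.5042 -0.6169 -0.2569]
Step 7: x=[6.1277 10.6758 15.4128 20.7840] v=[0.0398 0.8701 -0.4717 -0.4384]
Max displacement = 1.1277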